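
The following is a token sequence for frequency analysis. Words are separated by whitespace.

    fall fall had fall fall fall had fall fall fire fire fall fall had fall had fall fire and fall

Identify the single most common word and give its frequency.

"fall", 12 times

Unigram frequencies (highest first):
  fall: 12
  had: 4
  fire: 3
  and: 1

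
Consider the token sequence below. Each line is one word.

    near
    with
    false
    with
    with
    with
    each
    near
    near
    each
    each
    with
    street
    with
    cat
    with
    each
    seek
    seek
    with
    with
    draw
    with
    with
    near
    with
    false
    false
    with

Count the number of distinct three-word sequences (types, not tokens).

29 tokens → 27 trigram windows in total.
Repeated trigrams (each contributes count−1 duplicates):
  near with false: 2
1 duplicate windows → 27 − 1 = 26 distinct.

26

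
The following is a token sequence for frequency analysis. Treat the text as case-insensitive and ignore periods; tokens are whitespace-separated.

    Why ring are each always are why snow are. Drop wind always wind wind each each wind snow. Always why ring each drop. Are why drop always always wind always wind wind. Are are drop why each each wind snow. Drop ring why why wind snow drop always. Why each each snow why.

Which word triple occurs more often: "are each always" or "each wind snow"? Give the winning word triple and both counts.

"are each always": 1 occurrence
"each wind snow": 2 occurrences

"each wind snow" (2 vs 1)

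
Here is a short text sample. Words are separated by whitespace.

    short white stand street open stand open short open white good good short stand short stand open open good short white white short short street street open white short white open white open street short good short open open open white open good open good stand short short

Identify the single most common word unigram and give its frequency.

"open", 13 times

Unigram frequencies (highest first):
  open: 13
  short: 12
  white: 8
  good: 6
  stand: 5
  street: 4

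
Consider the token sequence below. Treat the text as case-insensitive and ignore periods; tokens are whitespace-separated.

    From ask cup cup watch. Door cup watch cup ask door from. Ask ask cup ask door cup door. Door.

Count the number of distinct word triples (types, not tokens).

20 tokens → 18 trigram windows in total.
Repeated trigrams (each contributes count−1 duplicates):
  cup ask door: 2
1 duplicate windows → 18 − 1 = 17 distinct.

17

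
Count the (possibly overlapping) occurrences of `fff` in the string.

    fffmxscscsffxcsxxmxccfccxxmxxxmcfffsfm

Sliding a length-3 window over the 38 characters (36 positions):
  position 1–3: fff
  position 33–35: fff

2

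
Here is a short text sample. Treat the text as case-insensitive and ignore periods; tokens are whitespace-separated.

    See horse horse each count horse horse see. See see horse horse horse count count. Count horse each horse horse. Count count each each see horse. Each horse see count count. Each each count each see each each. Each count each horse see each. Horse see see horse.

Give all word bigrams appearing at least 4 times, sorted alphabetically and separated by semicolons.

count count; count each; each each; each horse; horse horse; horse see; see horse

Bigram counts meeting the condition (at least 4 times):
  count count: 4
  count each: 4
  each each: 4
  each horse: 4
  horse horse: 5
  horse see: 4
  see horse: 4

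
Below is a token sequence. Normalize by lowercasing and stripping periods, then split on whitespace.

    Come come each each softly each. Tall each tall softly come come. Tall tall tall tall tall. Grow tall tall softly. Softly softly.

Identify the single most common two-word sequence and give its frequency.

Bigram frequencies (highest first):
  tall tall: 5
  come come: 2
  each tall: 2
  tall softly: 2
  softly softly: 2
  come each: 1
  … (8 more, each ≤ 1)

"tall tall", 5 times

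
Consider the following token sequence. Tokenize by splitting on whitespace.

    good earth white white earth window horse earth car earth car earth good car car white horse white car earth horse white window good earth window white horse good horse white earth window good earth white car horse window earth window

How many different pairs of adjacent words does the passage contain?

41 tokens → 40 bigram windows in total.
Repeated bigrams (each contributes count−1 duplicates):
  earth window: 4
  car earth: 3
  good earth: 3
  horse white: 3
  earth car: 2
  earth white: 2
  white car: 2
  white earth: 2
  … (2 more repeated)
15 duplicate windows → 40 − 15 = 25 distinct.

25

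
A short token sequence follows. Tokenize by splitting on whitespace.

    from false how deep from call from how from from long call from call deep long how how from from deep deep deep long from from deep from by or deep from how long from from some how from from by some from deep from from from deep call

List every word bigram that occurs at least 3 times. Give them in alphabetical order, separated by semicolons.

Bigram counts meeting the condition (at least 3 times):
  deep from: 4
  from deep: 4
  from from: 7
  how from: 3

deep from; from deep; from from; how from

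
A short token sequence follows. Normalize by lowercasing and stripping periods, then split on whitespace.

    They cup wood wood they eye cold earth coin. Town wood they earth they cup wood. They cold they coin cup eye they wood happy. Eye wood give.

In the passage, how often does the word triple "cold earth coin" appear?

Scanning the 26 overlapping trigram windows for "cold earth coin":
  position 7–9: cold earth coin

1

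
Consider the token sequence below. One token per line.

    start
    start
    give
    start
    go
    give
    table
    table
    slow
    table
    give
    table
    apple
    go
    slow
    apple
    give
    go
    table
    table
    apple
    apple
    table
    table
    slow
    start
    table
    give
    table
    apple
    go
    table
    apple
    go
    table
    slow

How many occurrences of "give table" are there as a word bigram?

Scanning the 35 overlapping bigram windows for "give table":
  position 6–7: give table
  position 11–12: give table
  position 28–29: give table

3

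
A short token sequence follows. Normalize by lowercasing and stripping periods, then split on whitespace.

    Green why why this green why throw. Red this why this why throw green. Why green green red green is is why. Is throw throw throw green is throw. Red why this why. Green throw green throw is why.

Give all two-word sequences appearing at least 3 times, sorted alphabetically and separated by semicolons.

green why; this why; throw green; why this

Bigram counts meeting the condition (at least 3 times):
  green why: 3
  this why: 3
  throw green: 3
  why this: 3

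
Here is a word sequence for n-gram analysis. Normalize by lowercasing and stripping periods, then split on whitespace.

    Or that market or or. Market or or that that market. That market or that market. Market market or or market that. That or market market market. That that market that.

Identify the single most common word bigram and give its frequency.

Bigram frequencies (highest first):
  that market: 5
  market or: 4
  market that: 4
  market market: 4
  or that: 3
  or or: 3
  … (3 more, each ≤ 3)

"that market", 5 times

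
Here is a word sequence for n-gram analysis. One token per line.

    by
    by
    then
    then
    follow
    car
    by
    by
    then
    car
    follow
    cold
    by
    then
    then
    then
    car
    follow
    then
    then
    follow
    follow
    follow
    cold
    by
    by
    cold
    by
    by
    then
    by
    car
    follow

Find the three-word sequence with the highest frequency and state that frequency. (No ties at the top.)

Trigram frequencies (highest first):
  by by then: 3
  by then then: 2
  then then follow: 2
  then car follow: 2
  follow cold by: 2
  cold by by: 2
  … (18 more, each ≤ 1)

"by by then", 3 times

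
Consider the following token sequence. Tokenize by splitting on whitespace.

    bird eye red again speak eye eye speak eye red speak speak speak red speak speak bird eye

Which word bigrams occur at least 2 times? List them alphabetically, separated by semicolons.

Bigram counts meeting the condition (at least 2 times):
  bird eye: 2
  eye red: 2
  red speak: 2
  speak eye: 2
  speak speak: 3

bird eye; eye red; red speak; speak eye; speak speak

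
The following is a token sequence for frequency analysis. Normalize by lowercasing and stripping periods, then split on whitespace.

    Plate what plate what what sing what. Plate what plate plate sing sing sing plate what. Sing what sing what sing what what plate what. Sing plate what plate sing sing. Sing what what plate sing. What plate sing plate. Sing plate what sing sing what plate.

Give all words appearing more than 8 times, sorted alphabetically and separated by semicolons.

Unigram counts meeting the condition (more than 8 times):
  plate: 14
  sing: 16
  what: 17

plate; sing; what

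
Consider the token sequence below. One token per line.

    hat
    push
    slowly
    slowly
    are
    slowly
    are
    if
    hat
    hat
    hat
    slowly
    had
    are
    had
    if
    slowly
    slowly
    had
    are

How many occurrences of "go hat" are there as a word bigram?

Scanning the 19 overlapping bigram windows for "go hat":
  (none found)

0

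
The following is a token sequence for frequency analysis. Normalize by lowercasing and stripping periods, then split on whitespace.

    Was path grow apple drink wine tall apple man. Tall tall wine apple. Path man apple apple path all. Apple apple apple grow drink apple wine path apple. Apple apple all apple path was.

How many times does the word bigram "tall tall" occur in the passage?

1

Scanning the 33 overlapping bigram windows for "tall tall":
  position 10–11: tall tall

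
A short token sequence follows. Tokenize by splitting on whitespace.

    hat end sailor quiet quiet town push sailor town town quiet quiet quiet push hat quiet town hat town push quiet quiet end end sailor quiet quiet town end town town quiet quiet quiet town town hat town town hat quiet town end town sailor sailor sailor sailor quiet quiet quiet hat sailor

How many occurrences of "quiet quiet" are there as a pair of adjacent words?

Scanning the 52 overlapping bigram windows for "quiet quiet":
  position 4–5: quiet quiet
  position 11–12: quiet quiet
  position 12–13: quiet quiet
  position 21–22: quiet quiet
  position 26–27: quiet quiet
  position 32–33: quiet quiet
  position 33–34: quiet quiet
  position 49–50: quiet quiet
  position 50–51: quiet quiet

9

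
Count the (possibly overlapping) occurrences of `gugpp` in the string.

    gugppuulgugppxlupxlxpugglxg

2

Sliding a length-5 window over the 27 characters (23 positions):
  position 1–5: gugpp
  position 9–13: gugpp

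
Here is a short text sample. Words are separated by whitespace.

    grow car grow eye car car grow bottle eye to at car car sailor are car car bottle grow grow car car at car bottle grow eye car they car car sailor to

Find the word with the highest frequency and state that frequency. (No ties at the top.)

Unigram frequencies (highest first):
  car: 13
  grow: 6
  eye: 3
  bottle: 3
  to: 2
  at: 2
  … (3 more, each ≤ 2)

"car", 13 times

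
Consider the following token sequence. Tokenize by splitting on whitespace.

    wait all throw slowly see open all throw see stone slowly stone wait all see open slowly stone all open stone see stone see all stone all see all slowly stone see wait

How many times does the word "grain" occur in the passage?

0

Scanning the 33 tokens for "grain":
  (none found)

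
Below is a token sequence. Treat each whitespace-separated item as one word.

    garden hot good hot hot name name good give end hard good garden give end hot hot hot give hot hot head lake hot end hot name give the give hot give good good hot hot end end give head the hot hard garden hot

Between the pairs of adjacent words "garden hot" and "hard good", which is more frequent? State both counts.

"garden hot": 2 occurrences
"hard good": 1 occurrence

"garden hot" (2 vs 1)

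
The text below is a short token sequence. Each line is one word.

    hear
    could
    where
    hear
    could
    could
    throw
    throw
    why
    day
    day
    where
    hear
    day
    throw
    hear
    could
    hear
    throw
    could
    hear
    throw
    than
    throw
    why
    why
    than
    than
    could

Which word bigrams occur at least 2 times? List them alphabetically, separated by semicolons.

could hear; hear could; hear throw; throw why; where hear

Bigram counts meeting the condition (at least 2 times):
  could hear: 2
  hear could: 3
  hear throw: 2
  throw why: 2
  where hear: 2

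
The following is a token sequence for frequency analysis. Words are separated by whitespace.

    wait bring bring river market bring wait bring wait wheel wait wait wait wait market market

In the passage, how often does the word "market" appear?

3

Scanning the 16 tokens for "market":
  position 5: market
  position 15: market
  position 16: market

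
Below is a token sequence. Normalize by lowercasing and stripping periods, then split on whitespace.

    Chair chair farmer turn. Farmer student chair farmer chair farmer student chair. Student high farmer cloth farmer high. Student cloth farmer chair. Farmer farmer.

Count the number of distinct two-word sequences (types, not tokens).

16

24 tokens → 23 bigram windows in total.
Repeated bigrams (each contributes count−1 duplicates):
  chair farmer: 4
  cloth farmer: 2
  farmer chair: 2
  farmer student: 2
  student chair: 2
7 duplicate windows → 23 − 7 = 16 distinct.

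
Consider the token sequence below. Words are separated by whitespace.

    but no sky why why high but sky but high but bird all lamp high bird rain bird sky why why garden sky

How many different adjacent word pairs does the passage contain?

23 tokens → 22 bigram windows in total.
Repeated bigrams (each contributes count−1 duplicates):
  high but: 2
  sky why: 2
  why why: 2
3 duplicate windows → 22 − 3 = 19 distinct.

19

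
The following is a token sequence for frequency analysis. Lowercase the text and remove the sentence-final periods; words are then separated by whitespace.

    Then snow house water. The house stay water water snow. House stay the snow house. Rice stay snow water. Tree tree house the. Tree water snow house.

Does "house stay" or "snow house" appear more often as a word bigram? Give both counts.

"house stay": 2 occurrences
"snow house": 4 occurrences

"snow house" (4 vs 2)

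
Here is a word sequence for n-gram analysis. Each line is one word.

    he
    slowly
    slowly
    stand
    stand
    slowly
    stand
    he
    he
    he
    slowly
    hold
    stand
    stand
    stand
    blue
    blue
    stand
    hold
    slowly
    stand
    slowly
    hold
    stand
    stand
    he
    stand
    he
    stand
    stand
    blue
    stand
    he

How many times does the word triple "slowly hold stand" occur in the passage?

2

Scanning the 31 overlapping trigram windows for "slowly hold stand":
  position 11–13: slowly hold stand
  position 22–24: slowly hold stand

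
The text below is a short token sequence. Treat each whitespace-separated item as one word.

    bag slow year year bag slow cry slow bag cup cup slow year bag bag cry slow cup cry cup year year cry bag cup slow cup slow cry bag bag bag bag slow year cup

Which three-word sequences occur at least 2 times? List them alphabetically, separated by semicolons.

bag bag bag; bag slow year

Trigram counts meeting the condition (at least 2 times):
  bag bag bag: 2
  bag slow year: 2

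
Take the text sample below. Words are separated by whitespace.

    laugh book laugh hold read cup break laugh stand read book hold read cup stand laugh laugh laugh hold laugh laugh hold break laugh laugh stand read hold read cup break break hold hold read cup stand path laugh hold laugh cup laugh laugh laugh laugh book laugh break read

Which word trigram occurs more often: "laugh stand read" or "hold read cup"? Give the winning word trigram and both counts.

"hold read cup" (4 vs 2)

"laugh stand read": 2 occurrences
"hold read cup": 4 occurrences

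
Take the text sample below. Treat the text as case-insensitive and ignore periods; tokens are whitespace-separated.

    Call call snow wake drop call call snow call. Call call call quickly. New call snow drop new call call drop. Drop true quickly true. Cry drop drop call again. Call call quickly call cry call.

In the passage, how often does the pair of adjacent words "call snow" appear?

Scanning the 35 overlapping bigram windows for "call snow":
  position 2–3: call snow
  position 7–8: call snow
  position 15–16: call snow

3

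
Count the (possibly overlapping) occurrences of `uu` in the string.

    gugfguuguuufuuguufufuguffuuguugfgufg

7

Sliding a length-2 window over the 36 characters (35 positions):
  position 6–7: uu
  position 9–10: uu
  position 10–11: uu
  position 13–14: uu
  position 16–17: uu
  position 26–27: uu
  position 29–30: uu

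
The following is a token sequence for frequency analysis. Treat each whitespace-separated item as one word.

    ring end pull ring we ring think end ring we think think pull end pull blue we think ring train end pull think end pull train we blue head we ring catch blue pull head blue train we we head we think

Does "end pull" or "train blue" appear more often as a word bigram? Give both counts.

"end pull" (4 vs 0)

"end pull": 4 occurrences
"train blue": 0 occurrences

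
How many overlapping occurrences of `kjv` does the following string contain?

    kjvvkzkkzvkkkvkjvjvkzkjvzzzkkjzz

3

Sliding a length-3 window over the 32 characters (30 positions):
  position 1–3: kjv
  position 15–17: kjv
  position 22–24: kjv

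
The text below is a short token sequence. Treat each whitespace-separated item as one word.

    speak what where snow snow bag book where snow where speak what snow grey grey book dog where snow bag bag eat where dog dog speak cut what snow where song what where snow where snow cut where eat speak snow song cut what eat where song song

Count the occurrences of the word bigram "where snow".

Scanning the 47 overlapping bigram windows for "where snow":
  position 3–4: where snow
  position 8–9: where snow
  position 18–19: where snow
  position 33–34: where snow
  position 35–36: where snow

5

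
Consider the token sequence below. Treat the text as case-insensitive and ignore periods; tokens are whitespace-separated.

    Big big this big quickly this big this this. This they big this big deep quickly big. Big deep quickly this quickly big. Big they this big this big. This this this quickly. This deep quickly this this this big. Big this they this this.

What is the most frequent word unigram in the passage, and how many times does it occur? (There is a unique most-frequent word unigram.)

Unigram frequencies (highest first):
  this: 19
  big: 14
  quickly: 6
  they: 3
  deep: 3

"this", 19 times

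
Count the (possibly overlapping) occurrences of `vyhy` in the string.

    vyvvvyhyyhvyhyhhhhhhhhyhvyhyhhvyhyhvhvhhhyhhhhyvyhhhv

Sliding a length-4 window over the 53 characters (50 positions):
  position 5–8: vyhy
  position 11–14: vyhy
  position 25–28: vyhy
  position 31–34: vyhy

4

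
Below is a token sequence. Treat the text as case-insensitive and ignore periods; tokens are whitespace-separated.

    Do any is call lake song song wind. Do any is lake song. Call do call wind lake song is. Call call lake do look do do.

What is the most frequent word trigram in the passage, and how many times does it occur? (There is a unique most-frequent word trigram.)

Trigram frequencies (highest first):
  do any is: 2
  any is call: 1
  is call lake: 1
  call lake song: 1
  lake song song: 1
  song song wind: 1
  … (18 more, each ≤ 1)

"do any is", 2 times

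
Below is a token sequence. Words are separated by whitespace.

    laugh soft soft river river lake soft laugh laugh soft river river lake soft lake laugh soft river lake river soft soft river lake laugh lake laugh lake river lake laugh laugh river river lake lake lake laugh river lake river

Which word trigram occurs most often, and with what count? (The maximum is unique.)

"river river lake", 3 times

Trigram frequencies (highest first):
  river river lake: 3
  soft soft river: 2
  soft river river: 2
  river lake soft: 2
  laugh soft river: 2
  soft river lake: 2
  … (23 more, each ≤ 2)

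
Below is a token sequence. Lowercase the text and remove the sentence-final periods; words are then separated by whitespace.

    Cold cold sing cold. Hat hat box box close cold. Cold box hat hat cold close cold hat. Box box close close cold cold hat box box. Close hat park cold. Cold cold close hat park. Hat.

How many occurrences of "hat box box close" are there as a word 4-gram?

Scanning the 34 overlapping 4-gram windows for "hat box box close":
  position 6–9: hat box box close
  position 18–21: hat box box close
  position 25–28: hat box box close

3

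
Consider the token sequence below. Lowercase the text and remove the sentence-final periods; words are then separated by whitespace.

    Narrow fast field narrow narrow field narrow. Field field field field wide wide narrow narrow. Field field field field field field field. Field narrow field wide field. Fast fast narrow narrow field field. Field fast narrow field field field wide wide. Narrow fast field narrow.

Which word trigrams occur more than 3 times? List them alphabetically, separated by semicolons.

Trigram counts meeting the condition (more than 3 times):
  field field field: 10
  narrow field field: 4

field field field; narrow field field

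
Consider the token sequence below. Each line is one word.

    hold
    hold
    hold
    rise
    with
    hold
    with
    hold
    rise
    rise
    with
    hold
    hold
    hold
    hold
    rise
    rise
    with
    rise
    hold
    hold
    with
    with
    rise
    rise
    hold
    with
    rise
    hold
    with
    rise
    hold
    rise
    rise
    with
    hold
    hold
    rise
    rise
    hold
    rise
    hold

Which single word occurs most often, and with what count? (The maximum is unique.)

Unigram frequencies (highest first):
  hold: 18
  rise: 15
  with: 9

"hold", 18 times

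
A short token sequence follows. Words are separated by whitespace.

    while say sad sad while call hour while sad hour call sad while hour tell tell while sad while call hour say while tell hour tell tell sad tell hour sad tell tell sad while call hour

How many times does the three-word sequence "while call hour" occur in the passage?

3

Scanning the 35 overlapping trigram windows for "while call hour":
  position 5–7: while call hour
  position 19–21: while call hour
  position 35–37: while call hour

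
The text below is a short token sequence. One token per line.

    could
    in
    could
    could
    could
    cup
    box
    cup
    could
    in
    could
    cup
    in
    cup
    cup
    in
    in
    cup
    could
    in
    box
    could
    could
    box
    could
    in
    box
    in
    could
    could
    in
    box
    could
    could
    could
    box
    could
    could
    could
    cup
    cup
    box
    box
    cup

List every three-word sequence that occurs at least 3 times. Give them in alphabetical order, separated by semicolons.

Trigram counts meeting the condition (at least 3 times):
  box could could: 3
  could could could: 3
  could in box: 3

box could could; could could could; could in box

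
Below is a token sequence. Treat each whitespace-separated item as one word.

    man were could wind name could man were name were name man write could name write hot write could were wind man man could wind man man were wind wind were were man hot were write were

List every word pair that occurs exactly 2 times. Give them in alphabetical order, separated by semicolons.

could wind; man man; were name; were wind; wind man; write could

Bigram counts meeting the condition (exactly 2 times):
  could wind: 2
  man man: 2
  were name: 2
  were wind: 2
  wind man: 2
  write could: 2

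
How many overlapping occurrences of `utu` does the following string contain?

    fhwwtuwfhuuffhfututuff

2

Sliding a length-3 window over the 22 characters (20 positions):
  position 16–18: utu
  position 18–20: utu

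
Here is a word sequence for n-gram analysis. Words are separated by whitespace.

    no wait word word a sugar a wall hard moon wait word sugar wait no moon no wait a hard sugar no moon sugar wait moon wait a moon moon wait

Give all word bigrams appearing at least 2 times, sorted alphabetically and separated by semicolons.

Bigram counts meeting the condition (at least 2 times):
  moon wait: 3
  no moon: 2
  no wait: 2
  sugar wait: 2
  wait a: 2
  wait word: 2

moon wait; no moon; no wait; sugar wait; wait a; wait word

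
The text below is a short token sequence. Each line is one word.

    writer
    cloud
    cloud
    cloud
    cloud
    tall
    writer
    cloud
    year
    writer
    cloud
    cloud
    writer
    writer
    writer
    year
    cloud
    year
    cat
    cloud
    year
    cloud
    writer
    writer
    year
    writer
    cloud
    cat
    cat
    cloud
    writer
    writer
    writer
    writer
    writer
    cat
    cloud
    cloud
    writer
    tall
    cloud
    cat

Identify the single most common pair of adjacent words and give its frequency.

"writer writer", 7 times

Bigram frequencies (highest first):
  writer writer: 7
  cloud cloud: 5
  writer cloud: 4
  cloud writer: 4
  cloud year: 3
  cat cloud: 3
  … (11 more, each ≤ 2)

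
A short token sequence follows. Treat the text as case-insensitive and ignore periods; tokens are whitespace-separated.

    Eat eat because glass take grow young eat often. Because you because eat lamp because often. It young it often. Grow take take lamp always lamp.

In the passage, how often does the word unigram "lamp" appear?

Scanning the 26 tokens for "lamp":
  position 14: lamp
  position 24: lamp
  position 26: lamp

3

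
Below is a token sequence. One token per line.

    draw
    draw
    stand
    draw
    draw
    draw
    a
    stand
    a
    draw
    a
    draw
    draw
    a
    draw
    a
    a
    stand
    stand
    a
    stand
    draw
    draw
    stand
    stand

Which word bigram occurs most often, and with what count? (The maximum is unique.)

"draw draw", 5 times

Bigram frequencies (highest first):
  draw draw: 5
  draw a: 4
  a stand: 3
  a draw: 3
  draw stand: 2
  stand draw: 2
  … (3 more, each ≤ 2)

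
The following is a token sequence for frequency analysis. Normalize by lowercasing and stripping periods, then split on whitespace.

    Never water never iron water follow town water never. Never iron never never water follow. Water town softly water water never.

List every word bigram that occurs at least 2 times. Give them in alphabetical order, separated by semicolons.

never iron; never never; never water; water follow; water never

Bigram counts meeting the condition (at least 2 times):
  never iron: 2
  never never: 2
  never water: 2
  water follow: 2
  water never: 3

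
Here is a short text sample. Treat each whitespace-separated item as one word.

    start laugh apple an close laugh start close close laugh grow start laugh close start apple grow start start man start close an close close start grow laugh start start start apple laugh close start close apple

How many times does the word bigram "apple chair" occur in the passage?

Scanning the 36 overlapping bigram windows for "apple chair":
  (none found)

0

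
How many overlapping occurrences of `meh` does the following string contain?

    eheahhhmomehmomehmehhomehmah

Sliding a length-3 window over the 28 characters (26 positions):
  position 10–12: meh
  position 15–17: meh
  position 18–20: meh
  position 23–25: meh

4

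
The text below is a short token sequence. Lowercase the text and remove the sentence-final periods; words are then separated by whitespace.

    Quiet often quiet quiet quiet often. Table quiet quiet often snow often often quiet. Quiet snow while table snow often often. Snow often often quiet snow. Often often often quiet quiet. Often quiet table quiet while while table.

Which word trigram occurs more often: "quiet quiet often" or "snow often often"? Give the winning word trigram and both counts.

"snow often often" (4 vs 3)

"quiet quiet often": 3 occurrences
"snow often often": 4 occurrences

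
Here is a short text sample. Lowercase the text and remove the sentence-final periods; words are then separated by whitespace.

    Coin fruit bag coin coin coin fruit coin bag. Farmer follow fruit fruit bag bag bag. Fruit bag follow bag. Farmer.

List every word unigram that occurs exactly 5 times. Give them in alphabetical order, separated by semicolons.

Unigram counts meeting the condition (exactly 5 times):
  coin: 5
  fruit: 5

coin; fruit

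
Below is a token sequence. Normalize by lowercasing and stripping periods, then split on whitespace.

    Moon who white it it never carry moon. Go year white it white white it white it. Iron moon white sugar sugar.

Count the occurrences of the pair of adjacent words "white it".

Scanning the 21 overlapping bigram windows for "white it":
  position 3–4: white it
  position 11–12: white it
  position 14–15: white it
  position 16–17: white it

4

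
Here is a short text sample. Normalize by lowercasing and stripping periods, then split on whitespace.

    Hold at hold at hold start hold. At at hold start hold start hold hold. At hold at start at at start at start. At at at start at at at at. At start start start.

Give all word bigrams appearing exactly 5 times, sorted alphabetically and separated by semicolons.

Bigram counts meeting the condition (exactly 5 times):
  at start: 5
  hold at: 5

at start; hold at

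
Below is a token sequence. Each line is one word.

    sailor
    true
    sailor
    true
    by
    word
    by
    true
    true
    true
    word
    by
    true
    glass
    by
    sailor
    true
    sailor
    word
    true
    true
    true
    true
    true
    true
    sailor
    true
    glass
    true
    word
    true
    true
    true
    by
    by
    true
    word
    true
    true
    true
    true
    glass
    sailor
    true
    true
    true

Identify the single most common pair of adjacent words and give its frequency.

Bigram frequencies (highest first):
  true true: 14
  sailor true: 5
  true sailor: 3
  by true: 3
  true word: 3
  true glass: 3
  … (10 more, each ≤ 3)

"true true", 14 times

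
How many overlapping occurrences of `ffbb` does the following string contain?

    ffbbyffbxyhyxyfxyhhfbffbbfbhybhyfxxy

Sliding a length-4 window over the 36 characters (33 positions):
  position 1–4: ffbb
  position 22–25: ffbb

2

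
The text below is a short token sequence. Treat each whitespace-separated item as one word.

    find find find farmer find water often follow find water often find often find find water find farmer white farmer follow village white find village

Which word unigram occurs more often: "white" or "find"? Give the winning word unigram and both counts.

"white": 2 occurrences
"find": 10 occurrences

"find" (10 vs 2)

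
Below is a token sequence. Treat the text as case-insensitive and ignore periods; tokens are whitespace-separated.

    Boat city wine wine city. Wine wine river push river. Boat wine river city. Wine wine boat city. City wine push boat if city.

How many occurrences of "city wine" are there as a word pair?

4

Scanning the 23 overlapping bigram windows for "city wine":
  position 2–3: city wine
  position 5–6: city wine
  position 14–15: city wine
  position 19–20: city wine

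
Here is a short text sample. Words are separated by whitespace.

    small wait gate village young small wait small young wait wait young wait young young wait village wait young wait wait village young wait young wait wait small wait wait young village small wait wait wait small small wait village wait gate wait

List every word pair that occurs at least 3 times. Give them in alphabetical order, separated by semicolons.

small wait; wait small; wait village; wait wait; wait young; young wait

Bigram counts meeting the condition (at least 3 times):
  small wait: 5
  wait small: 3
  wait village: 3
  wait wait: 6
  wait young: 5
  young wait: 6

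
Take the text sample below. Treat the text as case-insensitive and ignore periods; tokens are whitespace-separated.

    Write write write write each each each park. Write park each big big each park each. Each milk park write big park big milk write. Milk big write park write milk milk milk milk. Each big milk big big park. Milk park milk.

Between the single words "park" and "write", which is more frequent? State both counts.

"park": 8 occurrences
"write": 9 occurrences

"write" (9 vs 8)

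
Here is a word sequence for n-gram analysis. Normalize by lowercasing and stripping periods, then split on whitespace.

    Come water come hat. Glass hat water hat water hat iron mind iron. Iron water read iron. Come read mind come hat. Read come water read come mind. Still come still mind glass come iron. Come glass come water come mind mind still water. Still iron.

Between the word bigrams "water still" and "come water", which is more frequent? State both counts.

"water still": 1 occurrence
"come water": 3 occurrences

"come water" (3 vs 1)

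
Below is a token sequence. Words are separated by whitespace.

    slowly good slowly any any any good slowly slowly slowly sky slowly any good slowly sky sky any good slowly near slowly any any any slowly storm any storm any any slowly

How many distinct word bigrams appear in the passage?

16

32 tokens → 31 bigram windows in total.
Repeated bigrams (each contributes count−1 duplicates):
  any any: 5
  good slowly: 4
  any good: 3
  slowly any: 3
  any slowly: 2
  slowly sky: 2
  slowly slowly: 2
  storm any: 2
15 duplicate windows → 31 − 15 = 16 distinct.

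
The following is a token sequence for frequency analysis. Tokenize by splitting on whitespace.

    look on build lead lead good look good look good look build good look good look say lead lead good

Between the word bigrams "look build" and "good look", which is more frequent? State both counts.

"good look" (5 vs 1)

"look build": 1 occurrence
"good look": 5 occurrences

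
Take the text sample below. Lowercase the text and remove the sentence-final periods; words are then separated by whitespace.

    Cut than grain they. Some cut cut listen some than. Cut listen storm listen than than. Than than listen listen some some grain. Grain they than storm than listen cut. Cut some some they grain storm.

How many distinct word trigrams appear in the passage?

33

36 tokens → 34 trigram windows in total.
Repeated trigrams (each contributes count−1 duplicates):
  than than than: 2
1 duplicate windows → 34 − 1 = 33 distinct.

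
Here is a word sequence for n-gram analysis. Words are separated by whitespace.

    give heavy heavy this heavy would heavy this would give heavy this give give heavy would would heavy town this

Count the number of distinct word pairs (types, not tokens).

20 tokens → 19 bigram windows in total.
Repeated bigrams (each contributes count−1 duplicates):
  give heavy: 3
  heavy this: 3
  heavy would: 2
  would heavy: 2
6 duplicate windows → 19 − 6 = 13 distinct.

13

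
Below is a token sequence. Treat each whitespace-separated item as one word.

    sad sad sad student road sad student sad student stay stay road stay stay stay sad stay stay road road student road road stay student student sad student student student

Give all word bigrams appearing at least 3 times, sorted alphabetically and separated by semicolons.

Bigram counts meeting the condition (at least 3 times):
  sad student: 4
  stay stay: 4
  student student: 3

sad student; stay stay; student student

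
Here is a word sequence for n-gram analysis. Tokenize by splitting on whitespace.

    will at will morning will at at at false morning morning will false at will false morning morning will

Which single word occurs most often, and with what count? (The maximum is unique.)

Unigram frequencies (highest first):
  will: 6
  at: 5
  morning: 5
  false: 3

"will", 6 times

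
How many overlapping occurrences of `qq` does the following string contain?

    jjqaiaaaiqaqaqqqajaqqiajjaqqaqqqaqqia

Sliding a length-2 window over the 37 characters (36 positions):
  position 14–15: qq
  position 15–16: qq
  position 20–21: qq
  position 27–28: qq
  position 30–31: qq
  position 31–32: qq
  position 34–35: qq

7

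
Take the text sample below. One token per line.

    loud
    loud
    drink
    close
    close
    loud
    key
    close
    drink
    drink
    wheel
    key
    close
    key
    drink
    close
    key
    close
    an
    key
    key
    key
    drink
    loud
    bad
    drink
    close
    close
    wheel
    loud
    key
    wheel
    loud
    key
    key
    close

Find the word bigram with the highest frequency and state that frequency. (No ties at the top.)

Bigram frequencies (highest first):
  key close: 4
  drink close: 3
  loud key: 3
  key key: 3
  close close: 2
  close key: 2
  … (16 more, each ≤ 2)

"key close", 4 times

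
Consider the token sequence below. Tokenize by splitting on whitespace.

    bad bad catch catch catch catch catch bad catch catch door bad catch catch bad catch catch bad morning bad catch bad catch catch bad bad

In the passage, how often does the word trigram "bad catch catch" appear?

Scanning the 24 overlapping trigram windows for "bad catch catch":
  position 2–4: bad catch catch
  position 8–10: bad catch catch
  position 12–14: bad catch catch
  position 15–17: bad catch catch
  position 22–24: bad catch catch

5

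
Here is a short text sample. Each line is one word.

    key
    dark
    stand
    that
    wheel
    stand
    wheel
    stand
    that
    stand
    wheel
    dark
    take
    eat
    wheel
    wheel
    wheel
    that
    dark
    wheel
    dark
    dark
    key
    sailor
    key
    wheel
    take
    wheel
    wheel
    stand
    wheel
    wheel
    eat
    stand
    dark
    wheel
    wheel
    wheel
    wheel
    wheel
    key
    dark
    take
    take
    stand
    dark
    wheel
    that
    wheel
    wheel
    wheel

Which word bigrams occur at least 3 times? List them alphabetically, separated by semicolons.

Bigram counts meeting the condition (at least 3 times):
  dark wheel: 3
  stand wheel: 3
  wheel stand: 3
  wheel wheel: 10

dark wheel; stand wheel; wheel stand; wheel wheel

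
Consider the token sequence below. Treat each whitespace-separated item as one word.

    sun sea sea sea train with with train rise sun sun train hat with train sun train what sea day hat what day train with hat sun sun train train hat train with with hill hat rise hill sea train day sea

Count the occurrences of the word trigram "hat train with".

Scanning the 40 overlapping trigram windows for "hat train with":
  position 31–33: hat train with

1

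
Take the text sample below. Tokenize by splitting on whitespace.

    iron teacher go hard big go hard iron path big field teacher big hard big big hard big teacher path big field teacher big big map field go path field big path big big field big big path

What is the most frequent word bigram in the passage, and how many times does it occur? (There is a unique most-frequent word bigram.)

"big big", 4 times

Bigram frequencies (highest first):
  big big: 4
  hard big: 3
  path big: 3
  big field: 3
  go hard: 2
  field teacher: 2
  … (16 more, each ≤ 2)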